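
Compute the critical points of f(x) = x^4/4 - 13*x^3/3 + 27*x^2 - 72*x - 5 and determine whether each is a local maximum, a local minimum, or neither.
f'(x) = x^3 - 13*x^2 + 54*x - 72

Solve f'(x) = 0:
  Factor: x^3 - 13*x^2 + 54*x - 72 = (x - 6)*(x - 4)*(x - 3) = 0.
  ⇒ x = 3, 4, 6

f''(x) = 3*x^2 - 26*x + 54
Second-derivative test at each critical point:
  f''(3) = 3 > 0 → local minimum
  f''(4) = -2 < 0 → local maximum
  f''(6) = 6 > 0 → local minimum

Critical points: x = 3 (local minimum); x = 4 (local maximum); x = 6 (local minimum)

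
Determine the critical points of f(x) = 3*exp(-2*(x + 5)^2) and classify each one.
f'(x) = 12*(-x - 5)*exp(-2*(x + 5)^2)

Solve f'(x) = 0:
  f'(x) = (-12*x - 60)·exp(-2*(x + 5)^2) and exp(-2*(x + 5)^2) > 0 for every x, so f'(x) = 0 ⇔ -12*x - 60 = 0.
  Factor: -12*x - 60 = -12*(x + 5) = 0.
  ⇒ x = -5

f''(x) = 12*(4*(x + 5)^2 - 1)*exp(-2*(x + 5)^2)
Second-derivative test at each critical point:
  f''(-5) = -12 < 0 → local maximum

Critical points: x = -5 (local maximum)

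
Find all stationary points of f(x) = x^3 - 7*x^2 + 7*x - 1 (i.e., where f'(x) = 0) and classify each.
f'(x) = 3*x^2 - 14*x + 7

Solve f'(x) = 0:
  3*x^2 - 14*x + 7 = 0 has no rational roots; quadratic formula: x = (14 ± √112)/6.
  ⇒ x = 7/3 - 2*sqrt(7)/3 ≈ 0.5695, 2*sqrt(7)/3 + 7/3 ≈ 4.0972

f''(x) = 6*x - 14
Second-derivative test at each critical point:
  f''(0.5695) = -10.5830 < 0 → local maximum
  f''(4.0972) = 10.5830 > 0 → local minimum

Critical points: x = 7/3 - 2*sqrt(7)/3 ≈ 0.5695 (local maximum); x = 2*sqrt(7)/3 + 7/3 ≈ 4.0972 (local minimum)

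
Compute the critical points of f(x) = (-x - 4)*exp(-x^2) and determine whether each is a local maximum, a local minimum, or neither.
f'(x) = (2*x*(x + 4) - 1)*exp(-x^2)

Solve f'(x) = 0:
  f'(x) = (2*x^2 + 8*x - 1)·exp(-x^2) and exp(-x^2) > 0 for every x, so f'(x) = 0 ⇔ 2*x^2 + 8*x - 1 = 0.
  2*x^2 + 8*x - 1 = 0 has no rational roots; quadratic formula: x = (-8 ± √72)/4.
  ⇒ x = -3*sqrt(2)/2 - 2 ≈ -4.1213, -2 + 3*sqrt(2)/2 ≈ 0.1213

f''(x) = 2*(-2*x^2*(x + 4) + 3*x + 4)*exp(-x^2)
Second-derivative test at each critical point:
  f''(-4.1213) = -3.565e-07 < 0 → local maximum
  f''(0.1213) = 8.3613 > 0 → local minimum

Critical points: x = -3*sqrt(2)/2 - 2 ≈ -4.1213 (local maximum); x = -2 + 3*sqrt(2)/2 ≈ 0.1213 (local minimum)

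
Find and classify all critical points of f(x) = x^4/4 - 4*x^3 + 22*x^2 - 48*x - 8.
f'(x) = x^3 - 12*x^2 + 44*x - 48

Solve f'(x) = 0:
  Factor: x^3 - 12*x^2 + 44*x - 48 = (x - 6)*(x - 4)*(x - 2) = 0.
  ⇒ x = 2, 4, 6

f''(x) = 3*x^2 - 24*x + 44
Second-derivative test at each critical point:
  f''(2) = 8 > 0 → local minimum
  f''(4) = -4 < 0 → local maximum
  f''(6) = 8 > 0 → local minimum

Critical points: x = 2 (local minimum); x = 4 (local maximum); x = 6 (local minimum)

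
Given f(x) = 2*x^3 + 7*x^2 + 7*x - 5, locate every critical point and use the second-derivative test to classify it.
f'(x) = 6*x^2 + 14*x + 7

Solve f'(x) = 0:
  6*x^2 + 14*x + 7 = 0 has no rational roots; quadratic formula: x = (-14 ± √28)/12.
  ⇒ x = -7/6 - sqrt(7)/6 ≈ -1.6076, -7/6 + sqrt(7)/6 ≈ -0.7257

f''(x) = 12*x + 14
Second-derivative test at each critical point:
  f''(-1.6076) = -5.2915 < 0 → local maximum
  f''(-0.7257) = 5.2915 > 0 → local minimum

Critical points: x = -7/6 - sqrt(7)/6 ≈ -1.6076 (local maximum); x = -7/6 + sqrt(7)/6 ≈ -0.7257 (local minimum)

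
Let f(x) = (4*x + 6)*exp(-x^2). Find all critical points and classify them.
f'(x) = 4*(-x*(2*x + 3) + 1)*exp(-x^2)

Solve f'(x) = 0:
  f'(x) = (-8*x^2 - 12*x + 4)·exp(-x^2) and exp(-x^2) > 0 for every x, so f'(x) = 0 ⇔ -8*x^2 - 12*x + 4 = 0.
  Factor: -8*x^2 - 12*x + 4 = -4*(2*x^2 + 3*x - 1); 2*x^2 + 3*x - 1 = 0 has no rational roots; quadratic formula: x = (-3 ± √17)/4.
  ⇒ x = -sqrt(17)/4 - 3/4 ≈ -1.7808, -3/4 + sqrt(17)/4 ≈ 0.2808

f''(x) = 4*(2*x^2*(2*x + 3) - 6*x - 3)*exp(-x^2)
Second-derivative test at each critical point:
  f''(-1.7808) = 0.6919 > 0 → local minimum
  f''(0.2808) = -15.2422 < 0 → local maximum

Critical points: x = -sqrt(17)/4 - 3/4 ≈ -1.7808 (local minimum); x = -3/4 + sqrt(17)/4 ≈ 0.2808 (local maximum)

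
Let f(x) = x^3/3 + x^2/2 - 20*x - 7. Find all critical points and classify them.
f'(x) = x^2 + x - 20

Solve f'(x) = 0:
  Factor: x^2 + x - 20 = (x - 4)*(x + 5) = 0.
  ⇒ x = -5, 4

f''(x) = 2*x + 1
Second-derivative test at each critical point:
  f''(-5) = -9 < 0 → local maximum
  f''(4) = 9 > 0 → local minimum

Critical points: x = -5 (local maximum); x = 4 (local minimum)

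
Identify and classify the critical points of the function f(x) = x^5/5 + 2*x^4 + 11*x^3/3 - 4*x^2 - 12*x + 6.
f'(x) = x^4 + 8*x^3 + 11*x^2 - 8*x - 12

Solve f'(x) = 0:
  Factor: x^4 + 8*x^3 + 11*x^2 - 8*x - 12 = (x - 1)*(x + 1)*(x + 2)*(x + 6) = 0.
  ⇒ x = -6, -2, -1, 1

f''(x) = 4*x^3 + 24*x^2 + 22*x - 8
Second-derivative test at each critical point:
  f''(-6) = -140 < 0 → local maximum
  f''(-2) = 12 > 0 → local minimum
  f''(-1) = -10 < 0 → local maximum
  f''(1) = 42 > 0 → local minimum

Critical points: x = -6 (local maximum); x = -2 (local minimum); x = -1 (local maximum); x = 1 (local minimum)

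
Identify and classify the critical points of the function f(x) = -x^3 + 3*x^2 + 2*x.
f'(x) = -3*x^2 + 6*x + 2

Solve f'(x) = 0:
  3*x^2 - 6*x - 2 = 0 has no rational roots; quadratic formula: x = (6 ± √60)/6.
  ⇒ x = 1 - sqrt(15)/3 ≈ -0.2910, 1 + sqrt(15)/3 ≈ 2.2910

f''(x) = 6 - 6*x
Second-derivative test at each critical point:
  f''(-0.2910) = 7.7460 > 0 → local minimum
  f''(2.2910) = -7.7460 < 0 → local maximum

Critical points: x = 1 - sqrt(15)/3 ≈ -0.2910 (local minimum); x = 1 + sqrt(15)/3 ≈ 2.2910 (local maximum)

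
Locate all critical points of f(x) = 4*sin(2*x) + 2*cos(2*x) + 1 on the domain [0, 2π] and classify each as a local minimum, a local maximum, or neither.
f'(x) = -4*sin(2*x) + 8*cos(2*x)

Solve f'(x) = 0 on [0, 2π]:
  f'(x) = 0 ⇔ 4*cos(2*x) = 2*sin(2*x) ⇔ tan(2*x) = 2, i.e. 2*x = arctan(2) + nπ; keep the solutions lying in [0, 2π].
  ⇒ x = atan(2)/2 ≈ 0.5536, atan(2)/2 + pi/2 ≈ 2.1244, atan(2)/2 + pi ≈ 3.6952, atan(2)/2 + 3*pi/2 ≈ 5.2660

f''(x) = -16*sin(2*x) - 8*cos(2*x)
Second-derivative test at each critical point:
  f''(0.5536) = -17.8885 < 0 → local maximum
  f''(2.1244) = 17.8885 > 0 → local minimum
  f''(3.6952) = -17.8885 < 0 → local maximum
  f''(5.2660) = 17.8885 > 0 → local minimum

Critical points: x = atan(2)/2 ≈ 0.5536 (local maximum); x = atan(2)/2 + pi/2 ≈ 2.1244 (local minimum); x = atan(2)/2 + pi ≈ 3.6952 (local maximum); x = atan(2)/2 + 3*pi/2 ≈ 5.2660 (local minimum)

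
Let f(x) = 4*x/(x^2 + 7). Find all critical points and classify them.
f'(x) = 4*(7 - x^2)/(x^4 + 14*x^2 + 49)

Solve f'(x) = 0:
  f'(x) = -4*(x^2 - 7)/(x^2 + 7)^2; the denominator is positive wherever f is defined, so f'(x) = 0 ⇔ 28 - 4*x^2 = 0.
  Factor: 28 - 4*x^2 = -4*(x^2 - 7); x^2 - 7 = 0 has no rational roots; quadratic formula: x = (0 ± √28)/2.
  ⇒ x = -sqrt(7) ≈ -2.6458, sqrt(7) ≈ 2.6458

f''(x) = 8*x*(x^2 - 21)/(x^2 + 7)^3
Second-derivative test at each critical point:
  f''(-2.6458) = 0.1080 > 0 → local minimum
  f''(2.6458) = -0.1080 < 0 → local maximum

Critical points: x = -sqrt(7) ≈ -2.6458 (local minimum); x = sqrt(7) ≈ 2.6458 (local maximum)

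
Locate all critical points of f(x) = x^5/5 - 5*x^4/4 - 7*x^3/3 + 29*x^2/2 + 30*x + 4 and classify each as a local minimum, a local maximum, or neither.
f'(x) = x^4 - 5*x^3 - 7*x^2 + 29*x + 30

Solve f'(x) = 0:
  Factor: x^4 - 5*x^3 - 7*x^2 + 29*x + 30 = (x - 5)*(x - 3)*(x + 1)*(x + 2) = 0.
  ⇒ x = -2, -1, 3, 5

f''(x) = 4*x^3 - 15*x^2 - 14*x + 29
Second-derivative test at each critical point:
  f''(-2) = -35 < 0 → local maximum
  f''(-1) = 24 > 0 → local minimum
  f''(3) = -40 < 0 → local maximum
  f''(5) = 84 > 0 → local minimum

Critical points: x = -2 (local maximum); x = -1 (local minimum); x = 3 (local maximum); x = 5 (local minimum)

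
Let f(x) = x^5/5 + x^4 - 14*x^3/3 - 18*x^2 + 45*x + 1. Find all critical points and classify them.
f'(x) = x^4 + 4*x^3 - 14*x^2 - 36*x + 45

Solve f'(x) = 0:
  Factor: x^4 + 4*x^3 - 14*x^2 - 36*x + 45 = (x - 3)*(x - 1)*(x + 3)*(x + 5) = 0.
  ⇒ x = -5, -3, 1, 3

f''(x) = 4*x^3 + 12*x^2 - 28*x - 36
Second-derivative test at each critical point:
  f''(-5) = -96 < 0 → local maximum
  f''(-3) = 48 > 0 → local minimum
  f''(1) = -48 < 0 → local maximum
  f''(3) = 96 > 0 → local minimum

Critical points: x = -5 (local maximum); x = -3 (local minimum); x = 1 (local maximum); x = 3 (local minimum)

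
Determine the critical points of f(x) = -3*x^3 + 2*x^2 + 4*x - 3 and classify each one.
f'(x) = -9*x^2 + 4*x + 4

Solve f'(x) = 0:
  9*x^2 - 4*x - 4 = 0 has no rational roots; quadratic formula: x = (4 ± √160)/18.
  ⇒ x = 2/9 - 2*sqrt(10)/9 ≈ -0.4805, 2/9 + 2*sqrt(10)/9 ≈ 0.9250

f''(x) = 4 - 18*x
Second-derivative test at each critical point:
  f''(-0.4805) = 12.6491 > 0 → local minimum
  f''(0.9250) = -12.6491 < 0 → local maximum

Critical points: x = 2/9 - 2*sqrt(10)/9 ≈ -0.4805 (local minimum); x = 2/9 + 2*sqrt(10)/9 ≈ 0.9250 (local maximum)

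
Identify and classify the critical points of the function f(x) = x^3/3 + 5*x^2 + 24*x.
f'(x) = x^2 + 10*x + 24

Solve f'(x) = 0:
  Factor: x^2 + 10*x + 24 = (x + 4)*(x + 6) = 0.
  ⇒ x = -6, -4

f''(x) = 2*x + 10
Second-derivative test at each critical point:
  f''(-6) = -2 < 0 → local maximum
  f''(-4) = 2 > 0 → local minimum

Critical points: x = -6 (local maximum); x = -4 (local minimum)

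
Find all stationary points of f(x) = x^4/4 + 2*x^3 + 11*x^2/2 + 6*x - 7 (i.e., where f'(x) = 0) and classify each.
f'(x) = x^3 + 6*x^2 + 11*x + 6

Solve f'(x) = 0:
  Factor: x^3 + 6*x^2 + 11*x + 6 = (x + 1)*(x + 2)*(x + 3) = 0.
  ⇒ x = -3, -2, -1

f''(x) = 3*x^2 + 12*x + 11
Second-derivative test at each critical point:
  f''(-3) = 2 > 0 → local minimum
  f''(-2) = -1 < 0 → local maximum
  f''(-1) = 2 > 0 → local minimum

Critical points: x = -3 (local minimum); x = -2 (local maximum); x = -1 (local minimum)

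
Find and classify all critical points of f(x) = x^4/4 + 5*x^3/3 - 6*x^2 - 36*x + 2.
f'(x) = x^3 + 5*x^2 - 12*x - 36

Solve f'(x) = 0:
  Factor: x^3 + 5*x^2 - 12*x - 36 = (x - 3)*(x + 2)*(x + 6) = 0.
  ⇒ x = -6, -2, 3

f''(x) = 3*x^2 + 10*x - 12
Second-derivative test at each critical point:
  f''(-6) = 36 > 0 → local minimum
  f''(-2) = -20 < 0 → local maximum
  f''(3) = 45 > 0 → local minimum

Critical points: x = -6 (local minimum); x = -2 (local maximum); x = 3 (local minimum)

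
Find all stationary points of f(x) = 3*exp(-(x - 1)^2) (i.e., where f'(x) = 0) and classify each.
f'(x) = 6*(1 - x)*exp(-(x - 1)^2)

Solve f'(x) = 0:
  f'(x) = (6 - 6*x)·exp(-(x - 1)^2) and exp(-(x - 1)^2) > 0 for every x, so f'(x) = 0 ⇔ 6 - 6*x = 0.
  Factor: 6 - 6*x = -6*(x - 1) = 0.
  ⇒ x = 1

f''(x) = 6*(2*(x - 1)^2 - 1)*exp(-(x - 1)^2)
Second-derivative test at each critical point:
  f''(1) = -6 < 0 → local maximum

Critical points: x = 1 (local maximum)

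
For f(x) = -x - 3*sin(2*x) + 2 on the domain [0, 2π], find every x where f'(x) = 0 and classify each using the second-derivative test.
f'(x) = 12*sin(x)^2 - 7

Solve f'(x) = 0 on [0, 2π]:
  f'(x) = 0 ⇔ cos(2*x) = -1/6, i.e. 2*x = ±arccos(-1/6) + 2nπ; keep the solutions lying in [0, 2π].
  ⇒ x = acos(-1/6)/2 ≈ 0.8691, pi - acos(-1/6)/2 ≈ 2.2725, acos(-1/6)/2 + pi ≈ 4.0107, -acos(-1/6)/2 + 2*pi ≈ 5.4141

f''(x) = 12*sin(2*x)
Second-derivative test at each critical point:
  f''(0.8691) = 11.8322 > 0 → local minimum
  f''(2.2725) = -11.8322 < 0 → local maximum
  f''(4.0107) = 11.8322 > 0 → local minimum
  f''(5.4141) = -11.8322 < 0 → local maximum

Critical points: x = acos(-1/6)/2 ≈ 0.8691 (local minimum); x = pi - acos(-1/6)/2 ≈ 2.2725 (local maximum); x = acos(-1/6)/2 + pi ≈ 4.0107 (local minimum); x = -acos(-1/6)/2 + 2*pi ≈ 5.4141 (local maximum)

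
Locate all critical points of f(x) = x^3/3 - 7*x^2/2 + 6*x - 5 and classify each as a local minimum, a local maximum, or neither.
f'(x) = x^2 - 7*x + 6

Solve f'(x) = 0:
  Factor: x^2 - 7*x + 6 = (x - 6)*(x - 1) = 0.
  ⇒ x = 1, 6

f''(x) = 2*x - 7
Second-derivative test at each critical point:
  f''(1) = -5 < 0 → local maximum
  f''(6) = 5 > 0 → local minimum

Critical points: x = 1 (local maximum); x = 6 (local minimum)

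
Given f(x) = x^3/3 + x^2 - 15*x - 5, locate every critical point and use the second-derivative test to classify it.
f'(x) = x^2 + 2*x - 15

Solve f'(x) = 0:
  Factor: x^2 + 2*x - 15 = (x - 3)*(x + 5) = 0.
  ⇒ x = -5, 3

f''(x) = 2*x + 2
Second-derivative test at each critical point:
  f''(-5) = -8 < 0 → local maximum
  f''(3) = 8 > 0 → local minimum

Critical points: x = -5 (local maximum); x = 3 (local minimum)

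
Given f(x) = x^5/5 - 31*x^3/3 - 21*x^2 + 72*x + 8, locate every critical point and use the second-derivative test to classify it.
f'(x) = x^4 - 31*x^2 - 42*x + 72

Solve f'(x) = 0:
  Factor: x^4 - 31*x^2 - 42*x + 72 = (x - 6)*(x - 1)*(x + 3)*(x + 4) = 0.
  ⇒ x = -4, -3, 1, 6

f''(x) = 4*x^3 - 62*x - 42
Second-derivative test at each critical point:
  f''(-4) = -50 < 0 → local maximum
  f''(-3) = 36 > 0 → local minimum
  f''(1) = -100 < 0 → local maximum
  f''(6) = 450 > 0 → local minimum

Critical points: x = -4 (local maximum); x = -3 (local minimum); x = 1 (local maximum); x = 6 (local minimum)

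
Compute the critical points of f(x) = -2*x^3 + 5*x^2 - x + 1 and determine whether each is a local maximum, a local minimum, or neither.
f'(x) = -6*x^2 + 10*x - 1

Solve f'(x) = 0:
  6*x^2 - 10*x + 1 = 0 has no rational roots; quadratic formula: x = (10 ± √76)/12.
  ⇒ x = 5/6 - sqrt(19)/6 ≈ 0.1069, sqrt(19)/6 + 5/6 ≈ 1.5598

f''(x) = 10 - 12*x
Second-derivative test at each critical point:
  f''(0.1069) = 8.7178 > 0 → local minimum
  f''(1.5598) = -8.7178 < 0 → local maximum

Critical points: x = 5/6 - sqrt(19)/6 ≈ 0.1069 (local minimum); x = sqrt(19)/6 + 5/6 ≈ 1.5598 (local maximum)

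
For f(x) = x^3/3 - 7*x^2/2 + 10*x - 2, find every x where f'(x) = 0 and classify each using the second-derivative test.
f'(x) = x^2 - 7*x + 10

Solve f'(x) = 0:
  Factor: x^2 - 7*x + 10 = (x - 5)*(x - 2) = 0.
  ⇒ x = 2, 5

f''(x) = 2*x - 7
Second-derivative test at each critical point:
  f''(2) = -3 < 0 → local maximum
  f''(5) = 3 > 0 → local minimum

Critical points: x = 2 (local maximum); x = 5 (local minimum)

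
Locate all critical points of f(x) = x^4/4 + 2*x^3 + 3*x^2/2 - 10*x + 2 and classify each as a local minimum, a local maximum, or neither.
f'(x) = x^3 + 6*x^2 + 3*x - 10

Solve f'(x) = 0:
  Factor: x^3 + 6*x^2 + 3*x - 10 = (x - 1)*(x + 2)*(x + 5) = 0.
  ⇒ x = -5, -2, 1

f''(x) = 3*x^2 + 12*x + 3
Second-derivative test at each critical point:
  f''(-5) = 18 > 0 → local minimum
  f''(-2) = -9 < 0 → local maximum
  f''(1) = 18 > 0 → local minimum

Critical points: x = -5 (local minimum); x = -2 (local maximum); x = 1 (local minimum)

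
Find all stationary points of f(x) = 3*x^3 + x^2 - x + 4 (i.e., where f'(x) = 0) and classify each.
f'(x) = 9*x^2 + 2*x - 1

Solve f'(x) = 0:
  9*x^2 + 2*x - 1 = 0 has no rational roots; quadratic formula: x = (-2 ± √40)/18.
  ⇒ x = -sqrt(10)/9 - 1/9 ≈ -0.4625, -1/9 + sqrt(10)/9 ≈ 0.2403

f''(x) = 18*x + 2
Second-derivative test at each critical point:
  f''(-0.4625) = -6.3246 < 0 → local maximum
  f''(0.2403) = 6.3246 > 0 → local minimum

Critical points: x = -sqrt(10)/9 - 1/9 ≈ -0.4625 (local maximum); x = -1/9 + sqrt(10)/9 ≈ 0.2403 (local minimum)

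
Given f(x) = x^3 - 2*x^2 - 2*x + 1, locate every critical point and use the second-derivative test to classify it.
f'(x) = 3*x^2 - 4*x - 2

Solve f'(x) = 0:
  3*x^2 - 4*x - 2 = 0 has no rational roots; quadratic formula: x = (4 ± √40)/6.
  ⇒ x = 2/3 - sqrt(10)/3 ≈ -0.3874, 2/3 + sqrt(10)/3 ≈ 1.7208

f''(x) = 6*x - 4
Second-derivative test at each critical point:
  f''(-0.3874) = -6.3246 < 0 → local maximum
  f''(1.7208) = 6.3246 > 0 → local minimum

Critical points: x = 2/3 - sqrt(10)/3 ≈ -0.3874 (local maximum); x = 2/3 + sqrt(10)/3 ≈ 1.7208 (local minimum)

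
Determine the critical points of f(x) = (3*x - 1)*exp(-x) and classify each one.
f'(x) = (4 - 3*x)*exp(-x)

Solve f'(x) = 0:
  f'(x) = (4 - 3*x)·exp(-x) and exp(-x) > 0 for every x, so f'(x) = 0 ⇔ 4 - 3*x = 0.
  4 - 3*x = 0.
  ⇒ x = 4/3

f''(x) = (3*x - 7)*exp(-x)
Second-derivative test at each critical point:
  f''(4/3) = -0.7908 < 0 → local maximum

Critical points: x = 4/3 (local maximum)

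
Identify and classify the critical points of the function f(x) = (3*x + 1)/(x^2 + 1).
f'(x) = (-3*x^2 - 2*x + 3)/(x^4 + 2*x^2 + 1)

Solve f'(x) = 0:
  f'(x) = -(3*x^2 + 2*x - 3)/(x^2 + 1)^2; the denominator is positive wherever f is defined, so f'(x) = 0 ⇔ -3*x^2 - 2*x + 3 = 0.
  3*x^2 + 2*x - 3 = 0 has no rational roots; quadratic formula: x = (-2 ± √40)/6.
  ⇒ x = -sqrt(10)/3 - 1/3 ≈ -1.3874, -1/3 + sqrt(10)/3 ≈ 0.7208

f''(x) = 2*(4*x^2*(3*x + 1) - (9*x + 1)*(x^2 + 1))/(x^2 + 1)^3
Second-derivative test at each critical point:
  f''(-1.3874) = 0.7393 > 0 → local minimum
  f''(0.7208) = -2.7393 < 0 → local maximum

Critical points: x = -sqrt(10)/3 - 1/3 ≈ -1.3874 (local minimum); x = -1/3 + sqrt(10)/3 ≈ 0.7208 (local maximum)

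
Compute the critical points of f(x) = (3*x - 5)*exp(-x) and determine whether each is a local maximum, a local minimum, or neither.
f'(x) = (8 - 3*x)*exp(-x)

Solve f'(x) = 0:
  f'(x) = (8 - 3*x)·exp(-x) and exp(-x) > 0 for every x, so f'(x) = 0 ⇔ 8 - 3*x = 0.
  8 - 3*x = 0.
  ⇒ x = 8/3

f''(x) = (3*x - 11)*exp(-x)
Second-derivative test at each critical point:
  f''(8/3) = -0.2085 < 0 → local maximum

Critical points: x = 8/3 (local maximum)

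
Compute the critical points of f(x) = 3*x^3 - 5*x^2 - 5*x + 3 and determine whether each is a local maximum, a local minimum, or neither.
f'(x) = 9*x^2 - 10*x - 5

Solve f'(x) = 0:
  9*x^2 - 10*x - 5 = 0 has no rational roots; quadratic formula: x = (10 ± √280)/18.
  ⇒ x = 5/9 - sqrt(70)/9 ≈ -0.3741, 5/9 + sqrt(70)/9 ≈ 1.4852

f''(x) = 18*x - 10
Second-derivative test at each critical point:
  f''(-0.3741) = -16.7332 < 0 → local maximum
  f''(1.4852) = 16.7332 > 0 → local minimum

Critical points: x = 5/9 - sqrt(70)/9 ≈ -0.3741 (local maximum); x = 5/9 + sqrt(70)/9 ≈ 1.4852 (local minimum)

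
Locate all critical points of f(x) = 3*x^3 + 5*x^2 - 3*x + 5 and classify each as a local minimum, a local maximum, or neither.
f'(x) = 9*x^2 + 10*x - 3

Solve f'(x) = 0:
  9*x^2 + 10*x - 3 = 0 has no rational roots; quadratic formula: x = (-10 ± √208)/18.
  ⇒ x = -2*sqrt(13)/9 - 5/9 ≈ -1.3568, -5/9 + 2*sqrt(13)/9 ≈ 0.2457

f''(x) = 18*x + 10
Second-derivative test at each critical point:
  f''(-1.3568) = -14.4222 < 0 → local maximum
  f''(0.2457) = 14.4222 > 0 → local minimum

Critical points: x = -2*sqrt(13)/9 - 5/9 ≈ -1.3568 (local maximum); x = -5/9 + 2*sqrt(13)/9 ≈ 0.2457 (local minimum)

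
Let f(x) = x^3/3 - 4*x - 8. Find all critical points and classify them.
f'(x) = x^2 - 4

Solve f'(x) = 0:
  Factor: x^2 - 4 = (x - 2)*(x + 2) = 0.
  ⇒ x = -2, 2

f''(x) = 2*x
Second-derivative test at each critical point:
  f''(-2) = -4 < 0 → local maximum
  f''(2) = 4 > 0 → local minimum

Critical points: x = -2 (local maximum); x = 2 (local minimum)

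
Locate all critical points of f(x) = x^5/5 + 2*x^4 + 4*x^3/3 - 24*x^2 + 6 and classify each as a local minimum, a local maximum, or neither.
f'(x) = x*(x^3 + 8*x^2 + 4*x - 48)

Solve f'(x) = 0:
  Factor: x^4 + 8*x^3 + 4*x^2 - 48*x = x*(x - 2)*(x + 4)*(x + 6) = 0.
  ⇒ x = -6, -4, 0, 2

f''(x) = 4*x^3 + 24*x^2 + 8*x - 48
Second-derivative test at each critical point:
  f''(-6) = -96 < 0 → local maximum
  f''(-4) = 48 > 0 → local minimum
  f''(0) = -48 < 0 → local maximum
  f''(2) = 96 > 0 → local minimum

Critical points: x = -6 (local maximum); x = -4 (local minimum); x = 0 (local maximum); x = 2 (local minimum)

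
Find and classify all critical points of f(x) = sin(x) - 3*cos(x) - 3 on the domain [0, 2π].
f'(x) = 3*sin(x) + cos(x)

Solve f'(x) = 0 on [0, 2π]:
  f'(x) = 0 ⇔ cos(x) = -3*sin(x) ⇔ tan(x) = -1/3, i.e. x = arctan(-1/3) + nπ; keep the solutions lying in [0, 2π].
  ⇒ x = pi - atan(1/3) ≈ 2.8198, -atan(1/3) + 2*pi ≈ 5.9614

f''(x) = -sin(x) + 3*cos(x)
Second-derivative test at each critical point:
  f''(2.8198) = -3.1623 < 0 → local maximum
  f''(5.9614) = 3.1623 > 0 → local minimum

Critical points: x = pi - atan(1/3) ≈ 2.8198 (local maximum); x = -atan(1/3) + 2*pi ≈ 5.9614 (local minimum)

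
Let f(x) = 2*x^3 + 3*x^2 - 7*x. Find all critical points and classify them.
f'(x) = 6*x^2 + 6*x - 7

Solve f'(x) = 0:
  6*x^2 + 6*x - 7 = 0 has no rational roots; quadratic formula: x = (-6 ± √204)/12.
  ⇒ x = -sqrt(51)/6 - 1/2 ≈ -1.6902, -1/2 + sqrt(51)/6 ≈ 0.6902

f''(x) = 12*x + 6
Second-derivative test at each critical point:
  f''(-1.6902) = -14.2829 < 0 → local maximum
  f''(0.6902) = 14.2829 > 0 → local minimum

Critical points: x = -sqrt(51)/6 - 1/2 ≈ -1.6902 (local maximum); x = -1/2 + sqrt(51)/6 ≈ 0.6902 (local minimum)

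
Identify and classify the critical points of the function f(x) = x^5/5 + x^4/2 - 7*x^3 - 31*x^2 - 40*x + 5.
f'(x) = x^4 + 2*x^3 - 21*x^2 - 62*x - 40

Solve f'(x) = 0:
  Factor: x^4 + 2*x^3 - 21*x^2 - 62*x - 40 = (x - 5)*(x + 1)*(x + 2)*(x + 4) = 0.
  ⇒ x = -4, -2, -1, 5

f''(x) = 4*x^3 + 6*x^2 - 42*x - 62
Second-derivative test at each critical point:
  f''(-4) = -54 < 0 → local maximum
  f''(-2) = 14 > 0 → local minimum
  f''(-1) = -18 < 0 → local maximum
  f''(5) = 378 > 0 → local minimum

Critical points: x = -4 (local maximum); x = -2 (local minimum); x = -1 (local maximum); x = 5 (local minimum)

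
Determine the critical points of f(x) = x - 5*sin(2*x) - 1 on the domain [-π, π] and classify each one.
f'(x) = 1 - 10*cos(2*x)

Solve f'(x) = 0 on [-π, π]:
  f'(x) = 0 ⇔ cos(2*x) = 1/10, i.e. 2*x = ±arccos(1/10) + 2nπ; keep the solutions lying in [-π, π].
  ⇒ x = -pi + acos(1/10)/2 ≈ -2.4063, -acos(1/10)/2 ≈ -0.7353, acos(1/10)/2 ≈ 0.7353, pi - acos(1/10)/2 ≈ 2.4063

f''(x) = 20*sin(2*x)
Second-derivative test at each critical point:
  f''(-2.4063) = 19.8997 > 0 → local minimum
  f''(-0.7353) = -19.8997 < 0 → local maximum
  f''(0.7353) = 19.8997 > 0 → local minimum
  f''(2.4063) = -19.8997 < 0 → local maximum

Critical points: x = -pi + acos(1/10)/2 ≈ -2.4063 (local minimum); x = -acos(1/10)/2 ≈ -0.7353 (local maximum); x = acos(1/10)/2 ≈ 0.7353 (local minimum); x = pi - acos(1/10)/2 ≈ 2.4063 (local maximum)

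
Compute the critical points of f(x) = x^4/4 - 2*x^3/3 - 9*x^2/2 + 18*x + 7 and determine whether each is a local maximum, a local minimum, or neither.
f'(x) = x^3 - 2*x^2 - 9*x + 18

Solve f'(x) = 0:
  Factor: x^3 - 2*x^2 - 9*x + 18 = (x - 3)*(x - 2)*(x + 3) = 0.
  ⇒ x = -3, 2, 3

f''(x) = 3*x^2 - 4*x - 9
Second-derivative test at each critical point:
  f''(-3) = 30 > 0 → local minimum
  f''(2) = -5 < 0 → local maximum
  f''(3) = 6 > 0 → local minimum

Critical points: x = -3 (local minimum); x = 2 (local maximum); x = 3 (local minimum)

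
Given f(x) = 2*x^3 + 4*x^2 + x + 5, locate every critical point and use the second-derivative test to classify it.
f'(x) = 6*x^2 + 8*x + 1

Solve f'(x) = 0:
  6*x^2 + 8*x + 1 = 0 has no rational roots; quadratic formula: x = (-8 ± √40)/12.
  ⇒ x = -2/3 - sqrt(10)/6 ≈ -1.1937, -2/3 + sqrt(10)/6 ≈ -0.1396

f''(x) = 12*x + 8
Second-derivative test at each critical point:
  f''(-1.1937) = -6.3246 < 0 → local maximum
  f''(-0.1396) = 6.3246 > 0 → local minimum

Critical points: x = -2/3 - sqrt(10)/6 ≈ -1.1937 (local maximum); x = -2/3 + sqrt(10)/6 ≈ -0.1396 (local minimum)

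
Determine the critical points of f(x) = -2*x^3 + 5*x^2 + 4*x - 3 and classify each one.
f'(x) = -6*x^2 + 10*x + 4

Solve f'(x) = 0:
  Factor: -6*x^2 + 10*x + 4 = -2*(x - 2)*(3*x + 1) = 0.
  ⇒ x = -1/3, 2

f''(x) = 10 - 12*x
Second-derivative test at each critical point:
  f''(-1/3) = 14 > 0 → local minimum
  f''(2) = -14 < 0 → local maximum

Critical points: x = -1/3 (local minimum); x = 2 (local maximum)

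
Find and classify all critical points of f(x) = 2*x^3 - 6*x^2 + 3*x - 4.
f'(x) = 6*x^2 - 12*x + 3

Solve f'(x) = 0:
  Factor: 6*x^2 - 12*x + 3 = 3*(2*x^2 - 4*x + 1); 2*x^2 - 4*x + 1 = 0 has no rational roots; quadratic formula: x = (4 ± √8)/4.
  ⇒ x = 1 - sqrt(2)/2 ≈ 0.2929, sqrt(2)/2 + 1 ≈ 1.7071

f''(x) = 12*x - 12
Second-derivative test at each critical point:
  f''(0.2929) = -8.4853 < 0 → local maximum
  f''(1.7071) = 8.4853 > 0 → local minimum

Critical points: x = 1 - sqrt(2)/2 ≈ 0.2929 (local maximum); x = sqrt(2)/2 + 1 ≈ 1.7071 (local minimum)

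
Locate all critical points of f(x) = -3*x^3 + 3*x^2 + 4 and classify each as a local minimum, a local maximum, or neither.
f'(x) = 3*x*(2 - 3*x)

Solve f'(x) = 0:
  Factor: -9*x^2 + 6*x = -3*x*(3*x - 2) = 0.
  ⇒ x = 0, 2/3

f''(x) = 6 - 18*x
Second-derivative test at each critical point:
  f''(0) = 6 > 0 → local minimum
  f''(2/3) = -6 < 0 → local maximum

Critical points: x = 0 (local minimum); x = 2/3 (local maximum)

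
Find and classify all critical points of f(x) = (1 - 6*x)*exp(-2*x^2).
f'(x) = 2*(2*x*(6*x - 1) - 3)*exp(-2*x^2)

Solve f'(x) = 0:
  f'(x) = (24*x^2 - 4*x - 6)·exp(-2*x^2) and exp(-2*x^2) > 0 for every x, so f'(x) = 0 ⇔ 24*x^2 - 4*x - 6 = 0.
  Factor: 24*x^2 - 4*x - 6 = 2*(12*x^2 - 2*x - 3); 12*x^2 - 2*x - 3 = 0 has no rational roots; quadratic formula: x = (2 ± √148)/24.
  ⇒ x = 1/12 - sqrt(37)/12 ≈ -0.4236, 1/12 + sqrt(37)/12 ≈ 0.5902

f''(x) = 4*(4*x^2*(1 - 6*x) + 18*x - 1)*exp(-2*x^2)
Second-derivative test at each critical point:
  f''(-0.4236) = -16.9954 < 0 → local maximum
  f''(0.5902) = 12.1219 > 0 → local minimum

Critical points: x = 1/12 - sqrt(37)/12 ≈ -0.4236 (local maximum); x = 1/12 + sqrt(37)/12 ≈ 0.5902 (local minimum)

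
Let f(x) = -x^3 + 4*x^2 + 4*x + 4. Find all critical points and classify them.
f'(x) = -3*x^2 + 8*x + 4

Solve f'(x) = 0:
  3*x^2 - 8*x - 4 = 0 has no rational roots; quadratic formula: x = (8 ± √112)/6.
  ⇒ x = 4/3 - 2*sqrt(7)/3 ≈ -0.4305, 4/3 + 2*sqrt(7)/3 ≈ 3.0972

f''(x) = 8 - 6*x
Second-derivative test at each critical point:
  f''(-0.4305) = 10.5830 > 0 → local minimum
  f''(3.0972) = -10.5830 < 0 → local maximum

Critical points: x = 4/3 - 2*sqrt(7)/3 ≈ -0.4305 (local minimum); x = 4/3 + 2*sqrt(7)/3 ≈ 3.0972 (local maximum)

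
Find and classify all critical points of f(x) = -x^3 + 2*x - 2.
f'(x) = 2 - 3*x^2

Solve f'(x) = 0:
  3*x^2 - 2 = 0 has no rational roots; quadratic formula: x = (0 ± √24)/6.
  ⇒ x = -sqrt(6)/3 ≈ -0.8165, sqrt(6)/3 ≈ 0.8165

f''(x) = -6*x
Second-derivative test at each critical point:
  f''(-0.8165) = 4.8990 > 0 → local minimum
  f''(0.8165) = -4.8990 < 0 → local maximum

Critical points: x = -sqrt(6)/3 ≈ -0.8165 (local minimum); x = sqrt(6)/3 ≈ 0.8165 (local maximum)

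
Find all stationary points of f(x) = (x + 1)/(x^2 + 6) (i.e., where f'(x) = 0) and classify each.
f'(x) = (x^2 - 2*x*(x + 1) + 6)/(x^2 + 6)^2

Solve f'(x) = 0:
  f'(x) = -(x^2 + 2*x - 6)/(x^2 + 6)^2; the denominator is positive wherever f is defined, so f'(x) = 0 ⇔ -x^2 - 2*x + 6 = 0.
  x^2 + 2*x - 6 = 0 has no rational roots; quadratic formula: x = (-2 ± √28)/2.
  ⇒ x = -sqrt(7) - 1 ≈ -3.6458, -1 + sqrt(7) ≈ 1.6458

f''(x) = 2*(4*x^2*(x + 1) - (3*x + 1)*(x^2 + 6))/(x^2 + 6)^3
Second-derivative test at each critical point:
  f''(-3.6458) = 0.0142 > 0 → local minimum
  f''(1.6458) = -0.0698 < 0 → local maximum

Critical points: x = -sqrt(7) - 1 ≈ -3.6458 (local minimum); x = -1 + sqrt(7) ≈ 1.6458 (local maximum)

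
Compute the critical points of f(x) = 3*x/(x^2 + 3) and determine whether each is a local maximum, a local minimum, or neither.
f'(x) = 3*(3 - x^2)/(x^4 + 6*x^2 + 9)

Solve f'(x) = 0:
  f'(x) = -3*(x^2 - 3)/(x^2 + 3)^2; the denominator is positive wherever f is defined, so f'(x) = 0 ⇔ 9 - 3*x^2 = 0.
  Factor: 9 - 3*x^2 = -3*(x^2 - 3); x^2 - 3 = 0 has no rational roots; quadratic formula: x = (0 ± √12)/2.
  ⇒ x = -sqrt(3) ≈ -1.7321, sqrt(3) ≈ 1.7321

f''(x) = 6*x*(x^2 - 9)/(x^2 + 3)^3
Second-derivative test at each critical point:
  f''(-1.7321) = 0.2887 > 0 → local minimum
  f''(1.7321) = -0.2887 < 0 → local maximum

Critical points: x = -sqrt(3) ≈ -1.7321 (local minimum); x = sqrt(3) ≈ 1.7321 (local maximum)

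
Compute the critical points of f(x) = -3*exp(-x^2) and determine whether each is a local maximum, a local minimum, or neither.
f'(x) = 6*x*exp(-x^2)

Solve f'(x) = 0:
  f'(x) = (6*x)·exp(-x^2) and exp(-x^2) > 0 for every x, so f'(x) = 0 ⇔ 6*x = 0.
  6*x = 0.
  ⇒ x = 0

f''(x) = 6*(1 - 2*x^2)*exp(-x^2)
Second-derivative test at each critical point:
  f''(0) = 6 > 0 → local minimum

Critical points: x = 0 (local minimum)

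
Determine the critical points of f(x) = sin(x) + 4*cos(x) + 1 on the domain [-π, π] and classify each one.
f'(x) = -4*sin(x) + cos(x)

Solve f'(x) = 0 on [-π, π]:
  f'(x) = 0 ⇔ cos(x) = 4*sin(x) ⇔ tan(x) = 1/4, i.e. x = arctan(1/4) + nπ; keep the solutions lying in [-π, π].
  ⇒ x = -pi + atan(1/4) ≈ -2.8966, atan(1/4) ≈ 0.2450

f''(x) = -sin(x) - 4*cos(x)
Second-derivative test at each critical point:
  f''(-2.8966) = 4.1231 > 0 → local minimum
  f''(0.2450) = -4.1231 < 0 → local maximum

Critical points: x = -pi + atan(1/4) ≈ -2.8966 (local minimum); x = atan(1/4) ≈ 0.2450 (local maximum)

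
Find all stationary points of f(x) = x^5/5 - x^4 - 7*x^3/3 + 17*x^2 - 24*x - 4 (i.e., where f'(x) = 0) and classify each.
f'(x) = x^4 - 4*x^3 - 7*x^2 + 34*x - 24

Solve f'(x) = 0:
  Factor: x^4 - 4*x^3 - 7*x^2 + 34*x - 24 = (x - 4)*(x - 2)*(x - 1)*(x + 3) = 0.
  ⇒ x = -3, 1, 2, 4

f''(x) = 4*x^3 - 12*x^2 - 14*x + 34
Second-derivative test at each critical point:
  f''(-3) = -140 < 0 → local maximum
  f''(1) = 12 > 0 → local minimum
  f''(2) = -10 < 0 → local maximum
  f''(4) = 42 > 0 → local minimum

Critical points: x = -3 (local maximum); x = 1 (local minimum); x = 2 (local maximum); x = 4 (local minimum)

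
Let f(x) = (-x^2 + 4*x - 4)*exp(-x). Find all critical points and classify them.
f'(x) = (x^2 - 6*x + 8)*exp(-x)

Solve f'(x) = 0:
  f'(x) = (x^2 - 6*x + 8)·exp(-x) and exp(-x) > 0 for every x, so f'(x) = 0 ⇔ x^2 - 6*x + 8 = 0.
  Factor: x^2 - 6*x + 8 = (x - 4)*(x - 2) = 0.
  ⇒ x = 2, 4

f''(x) = (-x^2 + 8*x - 14)*exp(-x)
Second-derivative test at each critical point:
  f''(2) = -0.2707 < 0 → local maximum
  f''(4) = 0.0366 > 0 → local minimum

Critical points: x = 2 (local maximum); x = 4 (local minimum)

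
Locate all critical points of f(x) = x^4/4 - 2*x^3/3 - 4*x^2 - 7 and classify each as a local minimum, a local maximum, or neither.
f'(x) = x*(x^2 - 2*x - 8)

Solve f'(x) = 0:
  Factor: x^3 - 2*x^2 - 8*x = x*(x - 4)*(x + 2) = 0.
  ⇒ x = -2, 0, 4

f''(x) = 3*x^2 - 4*x - 8
Second-derivative test at each critical point:
  f''(-2) = 12 > 0 → local minimum
  f''(0) = -8 < 0 → local maximum
  f''(4) = 24 > 0 → local minimum

Critical points: x = -2 (local minimum); x = 0 (local maximum); x = 4 (local minimum)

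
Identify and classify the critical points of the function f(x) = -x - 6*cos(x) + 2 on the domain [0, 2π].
f'(x) = 6*sin(x) - 1

Solve f'(x) = 0 on [0, 2π]:
  f'(x) = 0 ⇔ sin(x) = 1/6, i.e. x = arcsin(1/6) + 2nπ or x = π − arcsin(1/6) + 2nπ; keep the solutions lying in [0, 2π].
  ⇒ x = asin(1/6) ≈ 0.1674, pi - asin(1/6) ≈ 2.9741

f''(x) = 6*cos(x)
Second-derivative test at each critical point:
  f''(0.1674) = 5.9161 > 0 → local minimum
  f''(2.9741) = -5.9161 < 0 → local maximum

Critical points: x = asin(1/6) ≈ 0.1674 (local minimum); x = pi - asin(1/6) ≈ 2.9741 (local maximum)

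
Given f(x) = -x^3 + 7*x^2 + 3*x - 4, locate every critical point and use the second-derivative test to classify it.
f'(x) = -3*x^2 + 14*x + 3

Solve f'(x) = 0:
  3*x^2 - 14*x - 3 = 0 has no rational roots; quadratic formula: x = (14 ± √232)/6.
  ⇒ x = 7/3 - sqrt(58)/3 ≈ -0.2053, 7/3 + sqrt(58)/3 ≈ 4.8719

f''(x) = 14 - 6*x
Second-derivative test at each critical point:
  f''(-0.2053) = 15.2315 > 0 → local minimum
  f''(4.8719) = -15.2315 < 0 → local maximum

Critical points: x = 7/3 - sqrt(58)/3 ≈ -0.2053 (local minimum); x = 7/3 + sqrt(58)/3 ≈ 4.8719 (local maximum)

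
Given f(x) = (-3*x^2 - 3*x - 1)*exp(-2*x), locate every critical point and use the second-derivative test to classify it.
f'(x) = (6*x^2 - 1)*exp(-2*x)

Solve f'(x) = 0:
  f'(x) = (6*x^2 - 1)·exp(-2*x) and exp(-2*x) > 0 for every x, so f'(x) = 0 ⇔ 6*x^2 - 1 = 0.
  6*x^2 - 1 = 0 has no rational roots; quadratic formula: x = (0 ± √24)/12.
  ⇒ x = -sqrt(6)/6 ≈ -0.4082, sqrt(6)/6 ≈ 0.4082

f''(x) = 2*(-6*x^2 + 6*x + 1)*exp(-2*x)
Second-derivative test at each critical point:
  f''(-0.4082) = -11.0842 < 0 → local maximum
  f''(0.4082) = 2.1652 > 0 → local minimum

Critical points: x = -sqrt(6)/6 ≈ -0.4082 (local maximum); x = sqrt(6)/6 ≈ 0.4082 (local minimum)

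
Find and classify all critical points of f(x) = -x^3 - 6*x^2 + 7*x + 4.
f'(x) = -3*x^2 - 12*x + 7

Solve f'(x) = 0:
  3*x^2 + 12*x - 7 = 0 has no rational roots; quadratic formula: x = (-12 ± √228)/6.
  ⇒ x = -sqrt(57)/3 - 2 ≈ -4.5166, -2 + sqrt(57)/3 ≈ 0.5166

f''(x) = -6*x - 12
Second-derivative test at each critical point:
  f''(-4.5166) = 15.0997 > 0 → local minimum
  f''(0.5166) = -15.0997 < 0 → local maximum

Critical points: x = -sqrt(57)/3 - 2 ≈ -4.5166 (local minimum); x = -2 + sqrt(57)/3 ≈ 0.5166 (local maximum)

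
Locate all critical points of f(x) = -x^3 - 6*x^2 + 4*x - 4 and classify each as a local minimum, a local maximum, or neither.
f'(x) = -3*x^2 - 12*x + 4

Solve f'(x) = 0:
  3*x^2 + 12*x - 4 = 0 has no rational roots; quadratic formula: x = (-12 ± √192)/6.
  ⇒ x = -4*sqrt(3)/3 - 2 ≈ -4.3094, -2 + 4*sqrt(3)/3 ≈ 0.3094

f''(x) = -6*x - 12
Second-derivative test at each critical point:
  f''(-4.3094) = 13.8564 > 0 → local minimum
  f''(0.3094) = -13.8564 < 0 → local maximum

Critical points: x = -4*sqrt(3)/3 - 2 ≈ -4.3094 (local minimum); x = -2 + 4*sqrt(3)/3 ≈ 0.3094 (local maximum)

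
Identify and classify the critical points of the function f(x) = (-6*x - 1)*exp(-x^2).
f'(x) = 2*(x*(6*x + 1) - 3)*exp(-x^2)

Solve f'(x) = 0:
  f'(x) = (12*x^2 + 2*x - 6)·exp(-x^2) and exp(-x^2) > 0 for every x, so f'(x) = 0 ⇔ 12*x^2 + 2*x - 6 = 0.
  Factor: 12*x^2 + 2*x - 6 = 2*(6*x^2 + x - 3); 6*x^2 + x - 3 = 0 has no rational roots; quadratic formula: x = (-1 ± √73)/12.
  ⇒ x = -sqrt(73)/12 - 1/12 ≈ -0.7953, -1/12 + sqrt(73)/12 ≈ 0.6287

f''(x) = 2*(-12*x^3 - 2*x^2 + 18*x + 1)*exp(-x^2)
Second-derivative test at each critical point:
  f''(-0.7953) = -9.0777 < 0 → local maximum
  f''(0.6287) = 11.5093 > 0 → local minimum

Critical points: x = -sqrt(73)/12 - 1/12 ≈ -0.7953 (local maximum); x = -1/12 + sqrt(73)/12 ≈ 0.6287 (local minimum)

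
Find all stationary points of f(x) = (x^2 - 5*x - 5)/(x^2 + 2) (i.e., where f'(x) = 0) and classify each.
f'(x) = (5*x^2 + 14*x - 10)/(x^4 + 4*x^2 + 4)

Solve f'(x) = 0:
  f'(x) = (5*x^2 + 14*x - 10)/(x^2 + 2)^2; the denominator is positive wherever f is defined, so f'(x) = 0 ⇔ 5*x^2 + 14*x - 10 = 0.
  5*x^2 + 14*x - 10 = 0 has no rational roots; quadratic formula: x = (-14 ± √396)/10.
  ⇒ x = -3*sqrt(11)/5 - 7/5 ≈ -3.3900, -7/5 + 3*sqrt(11)/5 ≈ 0.5900

f''(x) = 2*(-5*x^3 - 21*x^2 + 30*x + 14)/(x^6 + 6*x^4 + 12*x^2 + 8)
Second-derivative test at each critical point:
  f''(-3.3900) = -0.1093 < 0 → local maximum
  f''(0.5900) = 3.6093 > 0 → local minimum

Critical points: x = -3*sqrt(11)/5 - 7/5 ≈ -3.3900 (local maximum); x = -7/5 + 3*sqrt(11)/5 ≈ 0.5900 (local minimum)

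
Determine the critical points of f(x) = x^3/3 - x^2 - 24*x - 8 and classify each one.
f'(x) = x^2 - 2*x - 24

Solve f'(x) = 0:
  Factor: x^2 - 2*x - 24 = (x - 6)*(x + 4) = 0.
  ⇒ x = -4, 6

f''(x) = 2*x - 2
Second-derivative test at each critical point:
  f''(-4) = -10 < 0 → local maximum
  f''(6) = 10 > 0 → local minimum

Critical points: x = -4 (local maximum); x = 6 (local minimum)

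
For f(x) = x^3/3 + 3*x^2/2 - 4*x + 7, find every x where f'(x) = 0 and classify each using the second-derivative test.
f'(x) = x^2 + 3*x - 4

Solve f'(x) = 0:
  Factor: x^2 + 3*x - 4 = (x - 1)*(x + 4) = 0.
  ⇒ x = -4, 1

f''(x) = 2*x + 3
Second-derivative test at each critical point:
  f''(-4) = -5 < 0 → local maximum
  f''(1) = 5 > 0 → local minimum

Critical points: x = -4 (local maximum); x = 1 (local minimum)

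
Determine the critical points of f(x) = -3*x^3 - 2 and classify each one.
f'(x) = -9*x^2

Solve f'(x) = 0:
  ⇒ x = 0

f''(x) = -18*x
Second-derivative test at each critical point:
  f''(0) = 0, so the second-derivative test is inconclusive; use the first-derivative test: f'(-1/4) = -0.5625, f'(1/4) = -0.5625 — f' is negative on both sides (no sign change) → neither a local maximum nor a local minimum

Critical points: x = 0 (neither)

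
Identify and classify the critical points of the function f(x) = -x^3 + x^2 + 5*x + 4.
f'(x) = -3*x^2 + 2*x + 5

Solve f'(x) = 0:
  Factor: -3*x^2 + 2*x + 5 = -(x + 1)*(3*x - 5) = 0.
  ⇒ x = -1, 5/3

f''(x) = 2 - 6*x
Second-derivative test at each critical point:
  f''(-1) = 8 > 0 → local minimum
  f''(5/3) = -8 < 0 → local maximum

Critical points: x = -1 (local minimum); x = 5/3 (local maximum)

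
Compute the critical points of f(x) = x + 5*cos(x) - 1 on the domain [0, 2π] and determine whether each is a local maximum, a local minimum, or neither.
f'(x) = 1 - 5*sin(x)

Solve f'(x) = 0 on [0, 2π]:
  f'(x) = 0 ⇔ sin(x) = 1/5, i.e. x = arcsin(1/5) + 2nπ or x = π − arcsin(1/5) + 2nπ; keep the solutions lying in [0, 2π].
  ⇒ x = asin(1/5) ≈ 0.2014, pi - asin(1/5) ≈ 2.9402

f''(x) = -5*cos(x)
Second-derivative test at each critical point:
  f''(0.2014) = -4.8990 < 0 → local maximum
  f''(2.9402) = 4.8990 > 0 → local minimum

Critical points: x = asin(1/5) ≈ 0.2014 (local maximum); x = pi - asin(1/5) ≈ 2.9402 (local minimum)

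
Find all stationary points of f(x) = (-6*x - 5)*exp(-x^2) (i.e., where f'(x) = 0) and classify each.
f'(x) = 2*(x*(6*x + 5) - 3)*exp(-x^2)

Solve f'(x) = 0:
  f'(x) = (12*x^2 + 10*x - 6)·exp(-x^2) and exp(-x^2) > 0 for every x, so f'(x) = 0 ⇔ 12*x^2 + 10*x - 6 = 0.
  Factor: 12*x^2 + 10*x - 6 = 2*(6*x^2 + 5*x - 3); 6*x^2 + 5*x - 3 = 0 has no rational roots; quadratic formula: x = (-5 ± √97)/12.
  ⇒ x = -sqrt(97)/12 - 5/12 ≈ -1.2374, -5/12 + sqrt(97)/12 ≈ 0.4041

f''(x) = 2*(-12*x^3 - 10*x^2 + 18*x + 5)*exp(-x^2)
Second-derivative test at each critical point:
  f''(-1.2374) = -4.2603 < 0 → local maximum
  f''(0.4041) = 16.7304 > 0 → local minimum

Critical points: x = -sqrt(97)/12 - 5/12 ≈ -1.2374 (local maximum); x = -5/12 + sqrt(97)/12 ≈ 0.4041 (local minimum)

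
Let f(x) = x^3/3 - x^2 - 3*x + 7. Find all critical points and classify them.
f'(x) = x^2 - 2*x - 3

Solve f'(x) = 0:
  Factor: x^2 - 2*x - 3 = (x - 3)*(x + 1) = 0.
  ⇒ x = -1, 3

f''(x) = 2*x - 2
Second-derivative test at each critical point:
  f''(-1) = -4 < 0 → local maximum
  f''(3) = 4 > 0 → local minimum

Critical points: x = -1 (local maximum); x = 3 (local minimum)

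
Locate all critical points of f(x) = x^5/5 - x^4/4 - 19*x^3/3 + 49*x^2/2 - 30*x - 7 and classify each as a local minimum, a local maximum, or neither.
f'(x) = x^4 - x^3 - 19*x^2 + 49*x - 30

Solve f'(x) = 0:
  Factor: x^4 - x^3 - 19*x^2 + 49*x - 30 = (x - 3)*(x - 2)*(x - 1)*(x + 5) = 0.
  ⇒ x = -5, 1, 2, 3

f''(x) = 4*x^3 - 3*x^2 - 38*x + 49
Second-derivative test at each critical point:
  f''(-5) = -336 < 0 → local maximum
  f''(1) = 12 > 0 → local minimum
  f''(2) = -7 < 0 → local maximum
  f''(3) = 16 > 0 → local minimum

Critical points: x = -5 (local maximum); x = 1 (local minimum); x = 2 (local maximum); x = 3 (local minimum)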